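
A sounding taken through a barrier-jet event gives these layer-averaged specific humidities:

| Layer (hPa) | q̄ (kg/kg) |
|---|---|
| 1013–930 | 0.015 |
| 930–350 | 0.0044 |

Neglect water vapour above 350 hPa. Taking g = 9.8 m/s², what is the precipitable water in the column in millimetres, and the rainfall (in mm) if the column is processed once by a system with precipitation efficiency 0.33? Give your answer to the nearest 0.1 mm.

Precipitable water is the column-integrated vapour mass per unit area: PW = (1/g) Σ q̄ Δp, with q in kg/kg and Δp in Pa (1 kg/m² of water = 1 mm).
Layer 1013–930 hPa: Δp = 83 hPa = 8300 Pa, q̄ = 0.015 kg/kg → 0.015 × 8300 / 9.8 = 12.70 mm
Layer 930–350 hPa: Δp = 580 hPa = 58000 Pa, q̄ = 0.0044 kg/kg → 0.0044 × 58000 / 9.8 = 26.04 mm
PW = 12.70 + 26.04 = 38.74 ≈ 38.7 mm.
Rainfall = ε × PW = 0.33 × 38.7 = 12.8 mm.

PW ≈ 38.7 mm; rainfall ≈ 12.8 mm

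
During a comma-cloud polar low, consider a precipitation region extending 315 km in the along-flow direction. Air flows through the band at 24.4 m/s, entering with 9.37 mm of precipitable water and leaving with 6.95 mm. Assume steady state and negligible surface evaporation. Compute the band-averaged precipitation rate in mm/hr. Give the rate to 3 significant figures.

R ≈ 0.675 mm/hr

Column moisture flux per unit crosswind length is F = V × PW.
Inflow: F_in = 24.4 × 9.37 = 228.628 mm·m/s
Outflow: F_out = 24.4 × 6.95 = 169.58 mm·m/s
Steady-state rate R = (F_in − F_out)/L = (228.628 − 169.58) / 315000 m = 1.875e-04 mm/s.
R = 1.875e-04 × 3600 = 0.675 mm/hr.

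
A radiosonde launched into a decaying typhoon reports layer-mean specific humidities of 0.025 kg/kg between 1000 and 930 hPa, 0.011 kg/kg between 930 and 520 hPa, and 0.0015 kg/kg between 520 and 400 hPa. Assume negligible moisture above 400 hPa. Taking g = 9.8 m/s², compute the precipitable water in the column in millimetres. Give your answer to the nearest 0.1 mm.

Precipitable water is the column-integrated vapour mass per unit area: PW = (1/g) Σ q̄ Δp, with q in kg/kg and Δp in Pa (1 kg/m² of water = 1 mm).
Layer 1000–930 hPa: Δp = 70 hPa = 7000 Pa, q̄ = 0.025 kg/kg → 0.025 × 7000 / 9.8 = 17.86 mm
Layer 930–520 hPa: Δp = 410 hPa = 41000 Pa, q̄ = 0.011 kg/kg → 0.011 × 41000 / 9.8 = 46.02 mm
Layer 520–400 hPa: Δp = 120 hPa = 12000 Pa, q̄ = 0.0015 kg/kg → 0.0015 × 12000 / 9.8 = 1.84 mm
PW = 17.86 + 46.02 + 1.84 = 65.72 ≈ 65.7 mm.

PW ≈ 65.7 mm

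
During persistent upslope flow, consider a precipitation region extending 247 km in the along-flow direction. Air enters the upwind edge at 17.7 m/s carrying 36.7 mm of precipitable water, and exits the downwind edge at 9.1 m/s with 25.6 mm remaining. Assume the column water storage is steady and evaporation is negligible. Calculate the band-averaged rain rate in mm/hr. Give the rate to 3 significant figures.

R ≈ 6.07 mm/hr

Column moisture flux per unit crosswind length is F = V × PW.
Inflow: F_in = 17.7 × 36.7 = 649.59 mm·m/s
Outflow: F_out = 9.1 × 25.6 = 232.96 mm·m/s
Steady-state rate R = (F_in − F_out)/L = (649.59 − 232.96) / 247000 m = 1.687e-03 mm/s.
R = 1.687e-03 × 3600 = 6.07 mm/hr.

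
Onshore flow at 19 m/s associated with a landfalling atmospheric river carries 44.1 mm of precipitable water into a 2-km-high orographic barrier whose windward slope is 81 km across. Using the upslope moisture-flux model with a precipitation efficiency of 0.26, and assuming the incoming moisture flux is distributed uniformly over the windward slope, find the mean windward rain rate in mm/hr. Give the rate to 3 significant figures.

R ≈ 9.68 mm/hr

Incoming column moisture flux per unit ridge length: F = V × PW = 19 × 44.1 = 837.9 mm·m/s.
Spread over the 81 km slope with efficiency ε = 0.26: R = ε·F/W = 0.26 × 837.9 / 81000 m = 2.690e-03 mm/s.
R = 2.690e-03 × 3600 = 9.68 mm/hr.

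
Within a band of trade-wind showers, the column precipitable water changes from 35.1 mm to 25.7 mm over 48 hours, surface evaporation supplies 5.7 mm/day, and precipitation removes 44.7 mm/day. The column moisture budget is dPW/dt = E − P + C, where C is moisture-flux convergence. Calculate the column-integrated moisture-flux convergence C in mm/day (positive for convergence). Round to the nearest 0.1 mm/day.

dPW/dt = (25.7 − 35.1) mm / (48/24 day) = -4.700 mm/day.
C = dPW/dt − E + P = (-4.700) − 5.7 + 44.7 = 34.3 mm/day.

C ≈ 34.3 mm/day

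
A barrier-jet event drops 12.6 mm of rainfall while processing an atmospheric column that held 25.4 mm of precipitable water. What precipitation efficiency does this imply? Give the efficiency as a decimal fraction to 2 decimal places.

ε ≈ 0.50

ε = rainfall / PW = 12.6 / 25.4 = 0.50.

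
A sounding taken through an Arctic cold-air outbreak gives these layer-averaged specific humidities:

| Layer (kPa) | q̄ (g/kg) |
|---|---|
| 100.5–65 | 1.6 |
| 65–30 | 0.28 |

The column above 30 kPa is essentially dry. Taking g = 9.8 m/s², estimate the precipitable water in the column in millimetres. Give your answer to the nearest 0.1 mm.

PW ≈ 6.8 mm

Precipitable water is the column-integrated vapour mass per unit area: PW = (1/g) Σ q̄ Δp, with q in kg/kg and Δp in Pa (1 kg/m² of water = 1 mm).
Layer 100.5–65 kPa: Δp = 355 hPa = 35500 Pa, q̄ = 0.0016 kg/kg → 0.0016 × 35500 / 9.8 = 5.80 mm
Layer 65–30 kPa: Δp = 350 hPa = 35000 Pa, q̄ = 0.00028 kg/kg → 0.00028 × 35000 / 9.8 = 1.00 mm
PW = 5.80 + 1.00 = 6.80 ≈ 6.8 mm.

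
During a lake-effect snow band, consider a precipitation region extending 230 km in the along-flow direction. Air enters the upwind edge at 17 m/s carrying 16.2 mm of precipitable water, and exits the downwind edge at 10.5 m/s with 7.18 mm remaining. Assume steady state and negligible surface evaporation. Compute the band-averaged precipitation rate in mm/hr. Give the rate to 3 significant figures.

R ≈ 3.13 mm/hr

Column moisture flux per unit crosswind length is F = V × PW.
Inflow: F_in = 17 × 16.2 = 275.4 mm·m/s
Outflow: F_out = 10.5 × 7.18 = 75.39 mm·m/s
Steady-state rate R = (F_in − F_out)/L = (275.4 − 75.39) / 230000 m = 8.696e-04 mm/s.
R = 8.696e-04 × 3600 = 3.13 mm/hr.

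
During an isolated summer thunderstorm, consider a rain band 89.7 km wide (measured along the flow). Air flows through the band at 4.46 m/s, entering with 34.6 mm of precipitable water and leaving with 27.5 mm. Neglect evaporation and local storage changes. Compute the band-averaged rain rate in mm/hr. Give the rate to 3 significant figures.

R ≈ 1.27 mm/hr

Column moisture flux per unit crosswind length is F = V × PW.
Inflow: F_in = 4.46 × 34.6 = 154.316 mm·m/s
Outflow: F_out = 4.46 × 27.5 = 122.65 mm·m/s
Steady-state rate R = (F_in − F_out)/L = (154.316 − 122.65) / 89700 m = 3.530e-04 mm/s.
R = 3.530e-04 × 3600 = 1.27 mm/hr.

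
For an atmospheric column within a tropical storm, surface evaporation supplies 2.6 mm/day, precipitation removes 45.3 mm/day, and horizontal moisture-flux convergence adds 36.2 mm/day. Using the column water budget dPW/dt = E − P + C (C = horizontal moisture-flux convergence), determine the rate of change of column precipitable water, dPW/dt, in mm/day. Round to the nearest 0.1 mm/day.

dPW/dt = E − P + C = 2.6 − 45.3 + (36.2) = -6.5 mm/day.

dPW/dt ≈ -6.5 mm/day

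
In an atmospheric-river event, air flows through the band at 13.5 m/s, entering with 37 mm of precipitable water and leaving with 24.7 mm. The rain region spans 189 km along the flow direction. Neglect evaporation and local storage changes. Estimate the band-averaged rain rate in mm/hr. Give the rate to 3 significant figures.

Column moisture flux per unit crosswind length is F = V × PW.
Inflow: F_in = 13.5 × 37 = 499.5 mm·m/s
Outflow: F_out = 13.5 × 24.7 = 333.45 mm·m/s
Steady-state rate R = (F_in − F_out)/L = (499.5 − 333.45) / 189000 m = 8.786e-04 mm/s.
R = 8.786e-04 × 3600 = 3.16 mm/hr.

R ≈ 3.16 mm/hr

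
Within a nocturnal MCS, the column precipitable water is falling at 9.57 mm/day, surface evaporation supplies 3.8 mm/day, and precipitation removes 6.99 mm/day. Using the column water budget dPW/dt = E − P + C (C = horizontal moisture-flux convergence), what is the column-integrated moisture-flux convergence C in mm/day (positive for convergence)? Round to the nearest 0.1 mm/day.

dPW/dt = -9.57 mm/day.
C = dPW/dt − E + P = (-9.57) − 3.8 + 6.99 = -6.4 mm/day.

C ≈ -6.4 mm/day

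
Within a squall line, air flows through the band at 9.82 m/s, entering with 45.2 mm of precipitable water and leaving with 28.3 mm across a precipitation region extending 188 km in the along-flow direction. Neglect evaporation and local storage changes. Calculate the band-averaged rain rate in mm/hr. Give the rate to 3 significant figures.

R ≈ 3.18 mm/hr

Column moisture flux per unit crosswind length is F = V × PW.
Inflow: F_in = 9.82 × 45.2 = 443.864 mm·m/s
Outflow: F_out = 9.82 × 28.3 = 277.906 mm·m/s
Steady-state rate R = (F_in − F_out)/L = (443.864 − 277.906) / 188000 m = 8.828e-04 mm/s.
R = 8.828e-04 × 3600 = 3.18 mm/hr.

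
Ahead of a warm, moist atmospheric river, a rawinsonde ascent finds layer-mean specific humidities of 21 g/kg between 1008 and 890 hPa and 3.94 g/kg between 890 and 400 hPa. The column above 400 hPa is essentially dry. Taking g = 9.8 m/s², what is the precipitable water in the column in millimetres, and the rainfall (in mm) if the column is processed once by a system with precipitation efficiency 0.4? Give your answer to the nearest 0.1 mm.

PW ≈ 45.0 mm; rainfall ≈ 18.0 mm

Precipitable water is the column-integrated vapour mass per unit area: PW = (1/g) Σ q̄ Δp, with q in kg/kg and Δp in Pa (1 kg/m² of water = 1 mm).
Layer 1008–890 hPa: Δp = 118 hPa = 11800 Pa, q̄ = 0.021 kg/kg → 0.021 × 11800 / 9.8 = 25.29 mm
Layer 890–400 hPa: Δp = 490 hPa = 49000 Pa, q̄ = 0.00394 kg/kg → 0.00394 × 49000 / 9.8 = 19.70 mm
PW = 25.29 + 19.70 = 44.99 ≈ 45.0 mm.
Rainfall = ε × PW = 0.4 × 45.0 = 18.0 mm.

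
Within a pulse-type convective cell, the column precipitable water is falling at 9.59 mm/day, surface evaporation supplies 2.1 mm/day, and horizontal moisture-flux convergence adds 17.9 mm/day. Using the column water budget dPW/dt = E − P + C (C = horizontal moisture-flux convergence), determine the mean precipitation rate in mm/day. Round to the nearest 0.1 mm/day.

dPW/dt = -9.59 mm/day.
P = E + C − dPW/dt = 2.1 + (17.9) − (-9.59) = 29.6 mm/day.

P ≈ 29.6 mm/day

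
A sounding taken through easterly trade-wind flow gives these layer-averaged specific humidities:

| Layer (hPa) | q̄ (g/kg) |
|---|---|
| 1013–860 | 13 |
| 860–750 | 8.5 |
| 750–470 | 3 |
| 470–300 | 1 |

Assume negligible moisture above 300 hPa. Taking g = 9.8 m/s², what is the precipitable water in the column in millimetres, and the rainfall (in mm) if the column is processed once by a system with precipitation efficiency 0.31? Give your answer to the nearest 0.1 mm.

Precipitable water is the column-integrated vapour mass per unit area: PW = (1/g) Σ q̄ Δp, with q in kg/kg and Δp in Pa (1 kg/m² of water = 1 mm).
Layer 1013–860 hPa: Δp = 153 hPa = 15300 Pa, q̄ = 0.013 kg/kg → 0.013 × 15300 / 9.8 = 20.30 mm
Layer 860–750 hPa: Δp = 110 hPa = 11000 Pa, q̄ = 0.0085 kg/kg → 0.0085 × 11000 / 9.8 = 9.54 mm
Layer 750–470 hPa: Δp = 280 hPa = 28000 Pa, q̄ = 0.003 kg/kg → 0.003 × 28000 / 9.8 = 8.57 mm
Layer 470–300 hPa: Δp = 170 hPa = 17000 Pa, q̄ = 0.001 kg/kg → 0.001 × 17000 / 9.8 = 1.73 mm
PW = 20.30 + 9.54 + 8.57 + 1.73 = 40.14 ≈ 40.1 mm.
Rainfall = ε × PW = 0.31 × 40.1 = 12.4 mm.

PW ≈ 40.1 mm; rainfall ≈ 12.4 mm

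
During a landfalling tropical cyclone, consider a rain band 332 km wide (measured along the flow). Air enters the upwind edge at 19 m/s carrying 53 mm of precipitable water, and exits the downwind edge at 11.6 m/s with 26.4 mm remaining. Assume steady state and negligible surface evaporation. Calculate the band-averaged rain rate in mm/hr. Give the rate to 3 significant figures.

R ≈ 7.60 mm/hr

Column moisture flux per unit crosswind length is F = V × PW.
Inflow: F_in = 19 × 53 = 1007 mm·m/s
Outflow: F_out = 11.6 × 26.4 = 306.24 mm·m/s
Steady-state rate R = (F_in − F_out)/L = (1007 − 306.24) / 332000 m = 2.111e-03 mm/s.
R = 2.111e-03 × 3600 = 7.60 mm/hr.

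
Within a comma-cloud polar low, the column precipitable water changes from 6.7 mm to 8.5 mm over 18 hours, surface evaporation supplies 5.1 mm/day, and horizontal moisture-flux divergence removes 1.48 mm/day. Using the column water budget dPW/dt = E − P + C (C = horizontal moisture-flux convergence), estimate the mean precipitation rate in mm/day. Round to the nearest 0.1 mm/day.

dPW/dt = (8.5 − 6.7) mm / (18/24 day) = +2.400 mm/day.
P = E + C − dPW/dt = 5.1 + (-1.48) − (+2.400) = 1.2 mm/day.

P ≈ 1.2 mm/day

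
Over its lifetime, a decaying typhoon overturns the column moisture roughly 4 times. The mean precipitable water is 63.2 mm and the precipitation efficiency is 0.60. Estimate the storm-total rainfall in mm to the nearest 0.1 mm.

Each cycle deposits ε × PW = 0.60 × 63.2 = 37.92 mm.
Over 4 cycles: 4 × 37.92 = 151.7 mm.

rainfall ≈ 151.7 mm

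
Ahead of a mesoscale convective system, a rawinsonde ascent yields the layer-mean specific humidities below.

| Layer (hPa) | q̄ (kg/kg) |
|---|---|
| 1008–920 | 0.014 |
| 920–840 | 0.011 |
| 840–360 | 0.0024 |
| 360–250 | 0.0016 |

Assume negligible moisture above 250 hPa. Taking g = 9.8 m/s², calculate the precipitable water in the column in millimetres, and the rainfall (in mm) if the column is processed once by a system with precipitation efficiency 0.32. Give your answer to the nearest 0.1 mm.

Precipitable water is the column-integrated vapour mass per unit area: PW = (1/g) Σ q̄ Δp, with q in kg/kg and Δp in Pa (1 kg/m² of water = 1 mm).
Layer 1008–920 hPa: Δp = 88 hPa = 8800 Pa, q̄ = 0.014 kg/kg → 0.014 × 8800 / 9.8 = 12.57 mm
Layer 920–840 hPa: Δp = 80 hPa = 8000 Pa, q̄ = 0.011 kg/kg → 0.011 × 8000 / 9.8 = 8.98 mm
Layer 840–360 hPa: Δp = 480 hPa = 48000 Pa, q̄ = 0.0024 kg/kg → 0.0024 × 48000 / 9.8 = 11.76 mm
Layer 360–250 hPa: Δp = 110 hPa = 11000 Pa, q̄ = 0.0016 kg/kg → 0.0016 × 11000 / 9.8 = 1.80 mm
PW = 12.57 + 8.98 + 11.76 + 1.80 = 35.11 ≈ 35.1 mm.
Rainfall = ε × PW = 0.32 × 35.1 = 11.2 mm.

PW ≈ 35.1 mm; rainfall ≈ 11.2 mm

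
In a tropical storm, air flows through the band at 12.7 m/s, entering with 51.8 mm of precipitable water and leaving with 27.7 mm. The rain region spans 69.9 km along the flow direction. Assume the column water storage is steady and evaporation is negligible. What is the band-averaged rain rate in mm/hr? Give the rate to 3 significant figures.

Column moisture flux per unit crosswind length is F = V × PW.
Inflow: F_in = 12.7 × 51.8 = 657.86 mm·m/s
Outflow: F_out = 12.7 × 27.7 = 351.79 mm·m/s
Steady-state rate R = (F_in − F_out)/L = (657.86 − 351.79) / 69900 m = 4.379e-03 mm/s.
R = 4.379e-03 × 3600 = 15.8 mm/hr.

R ≈ 15.8 mm/hr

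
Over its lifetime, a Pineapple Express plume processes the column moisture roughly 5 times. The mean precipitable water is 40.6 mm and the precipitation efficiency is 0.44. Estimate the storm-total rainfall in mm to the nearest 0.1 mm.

Each cycle deposits ε × PW = 0.44 × 40.6 = 17.864 mm.
Over 5 cycles: 5 × 17.864 = 89.3 mm.

rainfall ≈ 89.3 mm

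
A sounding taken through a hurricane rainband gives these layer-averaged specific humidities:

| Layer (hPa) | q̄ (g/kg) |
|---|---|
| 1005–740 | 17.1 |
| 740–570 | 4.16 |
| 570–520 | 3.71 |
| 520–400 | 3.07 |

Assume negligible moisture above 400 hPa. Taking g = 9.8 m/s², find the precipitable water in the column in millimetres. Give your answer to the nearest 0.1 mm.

Precipitable water is the column-integrated vapour mass per unit area: PW = (1/g) Σ q̄ Δp, with q in kg/kg and Δp in Pa (1 kg/m² of water = 1 mm).
Layer 1005–740 hPa: Δp = 265 hPa = 26500 Pa, q̄ = 0.0171 kg/kg → 0.0171 × 26500 / 9.8 = 46.24 mm
Layer 740–570 hPa: Δp = 170 hPa = 17000 Pa, q̄ = 0.00416 kg/kg → 0.00416 × 17000 / 9.8 = 7.22 mm
Layer 570–520 hPa: Δp = 50 hPa = 5000 Pa, q̄ = 0.00371 kg/kg → 0.00371 × 5000 / 9.8 = 1.89 mm
Layer 520–400 hPa: Δp = 120 hPa = 12000 Pa, q̄ = 0.00307 kg/kg → 0.00307 × 12000 / 9.8 = 3.76 mm
PW = 46.24 + 7.22 + 1.89 + 3.76 = 59.11 ≈ 59.1 mm.

PW ≈ 59.1 mm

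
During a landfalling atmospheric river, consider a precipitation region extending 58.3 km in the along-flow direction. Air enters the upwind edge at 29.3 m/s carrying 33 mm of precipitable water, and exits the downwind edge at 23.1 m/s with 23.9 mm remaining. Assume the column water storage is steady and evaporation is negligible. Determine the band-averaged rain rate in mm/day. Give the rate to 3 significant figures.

R ≈ 615 mm/day

Column moisture flux per unit crosswind length is F = V × PW.
Inflow: F_in = 29.3 × 33 = 966.9 mm·m/s
Outflow: F_out = 23.1 × 23.9 = 552.09 mm·m/s
Steady-state rate R = (F_in − F_out)/L = (966.9 − 552.09) / 58300 m = 7.115e-03 mm/s.
R = 7.115e-03 × 3600 × 24 = 615 mm/day.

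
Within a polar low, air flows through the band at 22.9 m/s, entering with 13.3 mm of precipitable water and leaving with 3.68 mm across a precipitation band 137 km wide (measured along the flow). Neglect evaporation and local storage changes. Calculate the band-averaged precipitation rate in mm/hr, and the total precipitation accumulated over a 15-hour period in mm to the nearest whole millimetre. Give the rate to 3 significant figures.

Column moisture flux per unit crosswind length is F = V × PW.
Inflow: F_in = 22.9 × 13.3 = 304.57 mm·m/s
Outflow: F_out = 22.9 × 3.68 = 84.272 mm·m/s
Steady-state rate R = (F_in − F_out)/L = (304.57 − 84.272) / 137000 m = 1.608e-03 mm/s.
R = 1.608e-03 × 3600 = 5.79 mm/hr.
Over 15 h: total = 5.79 × 15 = 86.85 ≈ 87 mm.

R ≈ 5.79 mm/hr; total ≈ 87 mm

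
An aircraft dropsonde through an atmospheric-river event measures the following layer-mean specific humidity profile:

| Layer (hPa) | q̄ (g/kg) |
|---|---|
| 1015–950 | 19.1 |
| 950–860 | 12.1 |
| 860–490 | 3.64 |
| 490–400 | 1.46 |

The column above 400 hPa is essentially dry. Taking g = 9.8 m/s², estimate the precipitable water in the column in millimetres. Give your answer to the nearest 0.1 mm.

PW ≈ 38.9 mm

Precipitable water is the column-integrated vapour mass per unit area: PW = (1/g) Σ q̄ Δp, with q in kg/kg and Δp in Pa (1 kg/m² of water = 1 mm).
Layer 1015–950 hPa: Δp = 65 hPa = 6500 Pa, q̄ = 0.0191 kg/kg → 0.0191 × 6500 / 9.8 = 12.67 mm
Layer 950–860 hPa: Δp = 90 hPa = 9000 Pa, q̄ = 0.0121 kg/kg → 0.0121 × 9000 / 9.8 = 11.11 mm
Layer 860–490 hPa: Δp = 370 hPa = 37000 Pa, q̄ = 0.00364 kg/kg → 0.00364 × 37000 / 9.8 = 13.74 mm
Layer 490–400 hPa: Δp = 90 hPa = 9000 Pa, q̄ = 0.00146 kg/kg → 0.00146 × 9000 / 9.8 = 1.34 mm
PW = 12.67 + 11.11 + 13.74 + 1.34 = 38.86 ≈ 38.9 mm.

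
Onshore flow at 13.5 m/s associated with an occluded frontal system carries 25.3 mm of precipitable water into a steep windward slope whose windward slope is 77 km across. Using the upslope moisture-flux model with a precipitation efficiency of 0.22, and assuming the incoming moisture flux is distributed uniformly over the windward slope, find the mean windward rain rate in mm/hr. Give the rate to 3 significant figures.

R ≈ 3.51 mm/hr

Incoming column moisture flux per unit ridge length: F = V × PW = 13.5 × 25.3 = 341.55 mm·m/s.
Spread over the 77 km slope with efficiency ε = 0.22: R = ε·F/W = 0.22 × 341.55 / 77000 m = 9.759e-04 mm/s.
R = 9.759e-04 × 3600 = 3.51 mm/hr.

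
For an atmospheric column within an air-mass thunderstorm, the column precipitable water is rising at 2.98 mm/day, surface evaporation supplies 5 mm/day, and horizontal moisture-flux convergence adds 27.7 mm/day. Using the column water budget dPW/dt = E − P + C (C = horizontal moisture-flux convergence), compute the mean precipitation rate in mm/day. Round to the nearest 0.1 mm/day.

dPW/dt = +2.98 mm/day.
P = E + C − dPW/dt = 5 + (27.7) − (+2.98) = 29.7 mm/day.

P ≈ 29.7 mm/day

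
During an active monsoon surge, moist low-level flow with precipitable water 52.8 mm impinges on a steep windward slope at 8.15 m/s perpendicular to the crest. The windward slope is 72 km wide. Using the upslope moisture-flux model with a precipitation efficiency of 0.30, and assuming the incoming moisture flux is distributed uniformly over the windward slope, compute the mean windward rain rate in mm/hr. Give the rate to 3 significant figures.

R ≈ 6.45 mm/hr

Incoming column moisture flux per unit ridge length: F = V × PW = 8.15 × 52.8 = 430.32 mm·m/s.
Spread over the 72 km slope with efficiency ε = 0.30: R = ε·F/W = 0.30 × 430.32 / 72000 m = 1.793e-03 mm/s.
R = 1.793e-03 × 3600 = 6.45 mm/hr.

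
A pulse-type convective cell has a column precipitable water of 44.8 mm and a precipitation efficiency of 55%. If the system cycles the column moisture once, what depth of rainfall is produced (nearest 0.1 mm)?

rainfall ≈ 24.6 mm

Rainfall = ε × PW = 0.55 × 44.8 = 24.6 mm.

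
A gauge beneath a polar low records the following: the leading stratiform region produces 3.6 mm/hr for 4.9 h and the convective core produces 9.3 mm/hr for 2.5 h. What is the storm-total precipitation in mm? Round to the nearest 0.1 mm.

Total = Σ Rᵢ Δtᵢ = 3.6 × 4.9 + 9.3 × 2.5
      = 17.64 + 23.25 = 40.9 mm.

total ≈ 40.9 mm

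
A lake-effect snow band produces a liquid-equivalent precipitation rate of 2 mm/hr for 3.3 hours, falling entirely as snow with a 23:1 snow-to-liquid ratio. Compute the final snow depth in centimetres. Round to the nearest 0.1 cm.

snow depth ≈ 15.2 cm

Liquid-equivalent depth = 2 × 3.3 = 6.6 mm.
Snow depth = 6.6 mm × 23 = 151.8 mm = 15.2 cm.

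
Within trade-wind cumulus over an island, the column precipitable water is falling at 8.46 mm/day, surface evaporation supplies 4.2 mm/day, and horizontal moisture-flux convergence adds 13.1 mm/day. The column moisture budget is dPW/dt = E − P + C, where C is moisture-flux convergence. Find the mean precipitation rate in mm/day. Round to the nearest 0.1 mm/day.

P ≈ 25.8 mm/day

dPW/dt = -8.46 mm/day.
P = E + C − dPW/dt = 4.2 + (13.1) − (-8.46) = 25.8 mm/day.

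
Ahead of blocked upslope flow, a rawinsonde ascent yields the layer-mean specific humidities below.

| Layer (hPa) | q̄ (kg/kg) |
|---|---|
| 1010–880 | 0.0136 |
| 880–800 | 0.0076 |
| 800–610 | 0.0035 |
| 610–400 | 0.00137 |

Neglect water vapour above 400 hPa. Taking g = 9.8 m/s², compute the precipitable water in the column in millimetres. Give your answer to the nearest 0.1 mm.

Precipitable water is the column-integrated vapour mass per unit area: PW = (1/g) Σ q̄ Δp, with q in kg/kg and Δp in Pa (1 kg/m² of water = 1 mm).
Layer 1010–880 hPa: Δp = 130 hPa = 13000 Pa, q̄ = 0.0136 kg/kg → 0.0136 × 13000 / 9.8 = 18.04 mm
Layer 880–800 hPa: Δp = 80 hPa = 8000 Pa, q̄ = 0.0076 kg/kg → 0.0076 × 8000 / 9.8 = 6.20 mm
Layer 800–610 hPa: Δp = 190 hPa = 19000 Pa, q̄ = 0.0035 kg/kg → 0.0035 × 19000 / 9.8 = 6.79 mm
Layer 610–400 hPa: Δp = 210 hPa = 21000 Pa, q̄ = 0.00137 kg/kg → 0.00137 × 21000 / 9.8 = 2.94 mm
PW = 18.04 + 6.20 + 6.79 + 2.94 = 33.97 ≈ 34.0 mm.

PW ≈ 34.0 mm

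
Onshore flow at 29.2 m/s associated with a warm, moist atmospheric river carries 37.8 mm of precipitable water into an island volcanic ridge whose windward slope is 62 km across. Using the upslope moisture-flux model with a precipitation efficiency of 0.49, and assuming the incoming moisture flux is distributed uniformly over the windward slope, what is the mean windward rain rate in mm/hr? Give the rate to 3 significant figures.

R ≈ 31.4 mm/hr

Incoming column moisture flux per unit ridge length: F = V × PW = 29.2 × 37.8 = 1103.76 mm·m/s.
Spread over the 62 km slope with efficiency ε = 0.49: R = ε·F/W = 0.49 × 1103.76 / 62000 m = 8.723e-03 mm/s.
R = 8.723e-03 × 3600 = 31.4 mm/hr.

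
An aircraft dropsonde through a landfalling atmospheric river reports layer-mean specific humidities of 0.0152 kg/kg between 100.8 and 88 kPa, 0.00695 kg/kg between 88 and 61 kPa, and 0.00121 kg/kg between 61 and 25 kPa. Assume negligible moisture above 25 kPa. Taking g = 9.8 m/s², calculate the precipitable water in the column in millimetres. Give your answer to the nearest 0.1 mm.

Precipitable water is the column-integrated vapour mass per unit area: PW = (1/g) Σ q̄ Δp, with q in kg/kg and Δp in Pa (1 kg/m² of water = 1 mm).
Layer 100.8–88 kPa: Δp = 128 hPa = 12800 Pa, q̄ = 0.0152 kg/kg → 0.0152 × 12800 / 9.8 = 19.85 mm
Layer 88–61 kPa: Δp = 270 hPa = 27000 Pa, q̄ = 0.00695 kg/kg → 0.00695 × 27000 / 9.8 = 19.15 mm
Layer 61–25 kPa: Δp = 360 hPa = 36000 Pa, q̄ = 0.00121 kg/kg → 0.00121 × 36000 / 9.8 = 4.44 mm
PW = 19.85 + 19.15 + 4.44 = 43.44 ≈ 43.4 mm.

PW ≈ 43.4 mm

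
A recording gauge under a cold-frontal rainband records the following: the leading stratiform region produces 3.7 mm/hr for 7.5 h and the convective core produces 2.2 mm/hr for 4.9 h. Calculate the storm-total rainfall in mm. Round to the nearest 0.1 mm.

Total = Σ Rᵢ Δtᵢ = 3.7 × 7.5 + 2.2 × 4.9
      = 27.75 + 10.78 = 38.5 mm.

total ≈ 38.5 mm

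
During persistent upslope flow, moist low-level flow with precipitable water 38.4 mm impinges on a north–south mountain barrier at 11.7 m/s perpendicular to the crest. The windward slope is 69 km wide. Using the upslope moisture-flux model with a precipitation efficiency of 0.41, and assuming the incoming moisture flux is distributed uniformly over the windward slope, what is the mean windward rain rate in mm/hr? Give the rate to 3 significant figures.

Incoming column moisture flux per unit ridge length: F = V × PW = 11.7 × 38.4 = 449.28 mm·m/s.
Spread over the 69 km slope with efficiency ε = 0.41: R = ε·F/W = 0.41 × 449.28 / 69000 m = 2.670e-03 mm/s.
R = 2.670e-03 × 3600 = 9.61 mm/hr.

R ≈ 9.61 mm/hr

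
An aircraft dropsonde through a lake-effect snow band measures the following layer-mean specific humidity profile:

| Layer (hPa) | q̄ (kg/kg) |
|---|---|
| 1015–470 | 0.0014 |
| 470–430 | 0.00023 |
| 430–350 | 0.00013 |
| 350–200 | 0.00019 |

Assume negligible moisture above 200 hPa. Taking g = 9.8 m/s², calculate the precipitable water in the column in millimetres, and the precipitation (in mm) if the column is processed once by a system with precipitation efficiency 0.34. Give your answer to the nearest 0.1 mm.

PW ≈ 8.3 mm; precipitation ≈ 2.8 mm

Precipitable water is the column-integrated vapour mass per unit area: PW = (1/g) Σ q̄ Δp, with q in kg/kg and Δp in Pa (1 kg/m² of water = 1 mm).
Layer 1015–470 hPa: Δp = 545 hPa = 54500 Pa, q̄ = 0.0014 kg/kg → 0.0014 × 54500 / 9.8 = 7.79 mm
Layer 470–430 hPa: Δp = 40 hPa = 4000 Pa, q̄ = 0.00023 kg/kg → 0.00023 × 4000 / 9.8 = 0.09 mm
Layer 430–350 hPa: Δp = 80 hPa = 8000 Pa, q̄ = 0.00013 kg/kg → 0.00013 × 8000 / 9.8 = 0.11 mm
Layer 350–200 hPa: Δp = 150 hPa = 15000 Pa, q̄ = 0.00019 kg/kg → 0.00019 × 15000 / 9.8 = 0.29 mm
PW = 7.79 + 0.09 + 0.11 + 0.29 = 8.28 ≈ 8.3 mm.
Precipitation = ε × PW = 0.34 × 8.3 = 2.8 mm.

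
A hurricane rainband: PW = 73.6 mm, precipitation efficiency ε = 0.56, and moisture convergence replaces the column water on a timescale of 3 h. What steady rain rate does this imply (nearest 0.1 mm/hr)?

Each overturning extracts ε × PW = 0.56 × 73.6 = 41.216 mm.
Rate = ε·PW / τ = 41.216 / 3 h = 13.7 mm/hr.

R ≈ 13.7 mm/hr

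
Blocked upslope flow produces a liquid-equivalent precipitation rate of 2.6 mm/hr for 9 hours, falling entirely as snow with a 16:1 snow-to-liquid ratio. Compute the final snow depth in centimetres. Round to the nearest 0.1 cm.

snow depth ≈ 37.4 cm

Liquid-equivalent depth = 2.6 × 9 = 23.4 mm.
Snow depth = 23.4 mm × 16 = 374.4 mm = 37.4 cm.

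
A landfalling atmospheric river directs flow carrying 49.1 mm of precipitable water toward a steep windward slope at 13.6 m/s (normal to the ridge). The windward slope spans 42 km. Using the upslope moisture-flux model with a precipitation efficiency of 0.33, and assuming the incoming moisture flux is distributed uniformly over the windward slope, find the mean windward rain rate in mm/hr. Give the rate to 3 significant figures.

Incoming column moisture flux per unit ridge length: F = V × PW = 13.6 × 49.1 = 667.76 mm·m/s.
Spread over the 42 km slope with efficiency ε = 0.33: R = ε·F/W = 0.33 × 667.76 / 42000 m = 5.247e-03 mm/s.
R = 5.247e-03 × 3600 = 18.9 mm/hr.

R ≈ 18.9 mm/hr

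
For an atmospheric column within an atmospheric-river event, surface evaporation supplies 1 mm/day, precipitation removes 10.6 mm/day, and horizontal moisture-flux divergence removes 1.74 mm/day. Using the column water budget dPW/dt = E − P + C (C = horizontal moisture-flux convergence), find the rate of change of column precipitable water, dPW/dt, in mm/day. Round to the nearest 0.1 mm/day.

dPW/dt ≈ -11.3 mm/day

dPW/dt = E − P + C = 1 − 10.6 + (-1.74) = -11.3 mm/day.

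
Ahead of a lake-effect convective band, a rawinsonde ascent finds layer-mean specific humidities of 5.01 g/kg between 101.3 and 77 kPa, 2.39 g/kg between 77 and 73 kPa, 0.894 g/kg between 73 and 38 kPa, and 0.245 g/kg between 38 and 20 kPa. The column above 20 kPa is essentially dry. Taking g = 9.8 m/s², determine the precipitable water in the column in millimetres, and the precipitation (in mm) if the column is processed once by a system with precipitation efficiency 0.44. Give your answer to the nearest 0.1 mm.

PW ≈ 17.0 mm; precipitation ≈ 7.5 mm

Precipitable water is the column-integrated vapour mass per unit area: PW = (1/g) Σ q̄ Δp, with q in kg/kg and Δp in Pa (1 kg/m² of water = 1 mm).
Layer 101.3–77 kPa: Δp = 243 hPa = 24300 Pa, q̄ = 0.00501 kg/kg → 0.00501 × 24300 / 9.8 = 12.42 mm
Layer 77–73 kPa: Δp = 40 hPa = 4000 Pa, q̄ = 0.00239 kg/kg → 0.00239 × 4000 / 9.8 = 0.98 mm
Layer 73–38 kPa: Δp = 350 hPa = 35000 Pa, q̄ = 0.000894 kg/kg → 0.000894 × 35000 / 9.8 = 3.19 mm
Layer 38–20 kPa: Δp = 180 hPa = 18000 Pa, q̄ = 0.000245 kg/kg → 0.000245 × 18000 / 9.8 = 0.45 mm
PW = 12.42 + 0.98 + 3.19 + 0.45 = 17.04 ≈ 17.0 mm.
Precipitation = ε × PW = 0.44 × 17.0 = 7.5 mm.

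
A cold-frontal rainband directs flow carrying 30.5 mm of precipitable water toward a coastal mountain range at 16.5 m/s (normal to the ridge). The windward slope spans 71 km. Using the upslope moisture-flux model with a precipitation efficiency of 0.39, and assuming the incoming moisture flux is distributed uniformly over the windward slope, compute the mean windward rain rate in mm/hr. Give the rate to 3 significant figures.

R ≈ 9.95 mm/hr

Incoming column moisture flux per unit ridge length: F = V × PW = 16.5 × 30.5 = 503.25 mm·m/s.
Spread over the 71 km slope with efficiency ε = 0.39: R = ε·F/W = 0.39 × 503.25 / 71000 m = 2.764e-03 mm/s.
R = 2.764e-03 × 3600 = 9.95 mm/hr.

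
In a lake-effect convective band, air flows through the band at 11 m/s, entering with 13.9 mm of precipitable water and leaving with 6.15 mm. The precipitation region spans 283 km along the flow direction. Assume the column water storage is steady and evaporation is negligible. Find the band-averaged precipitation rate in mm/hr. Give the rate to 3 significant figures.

Column moisture flux per unit crosswind length is F = V × PW.
Inflow: F_in = 11 × 13.9 = 152.9 mm·m/s
Outflow: F_out = 11 × 6.15 = 67.65 mm·m/s
Steady-state rate R = (F_in − F_out)/L = (152.9 − 67.65) / 283000 m = 3.012e-04 mm/s.
R = 3.012e-04 × 3600 = 1.08 mm/hr.

R ≈ 1.08 mm/hr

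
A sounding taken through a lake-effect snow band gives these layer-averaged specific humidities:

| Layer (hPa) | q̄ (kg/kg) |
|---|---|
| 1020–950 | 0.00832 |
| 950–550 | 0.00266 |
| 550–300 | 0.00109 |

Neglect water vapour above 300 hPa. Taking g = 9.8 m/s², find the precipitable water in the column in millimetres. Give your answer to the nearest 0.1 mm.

Precipitable water is the column-integrated vapour mass per unit area: PW = (1/g) Σ q̄ Δp, with q in kg/kg and Δp in Pa (1 kg/m² of water = 1 mm).
Layer 1020–950 hPa: Δp = 70 hPa = 7000 Pa, q̄ = 0.00832 kg/kg → 0.00832 × 7000 / 9.8 = 5.94 mm
Layer 950–550 hPa: Δp = 400 hPa = 40000 Pa, q̄ = 0.00266 kg/kg → 0.00266 × 40000 / 9.8 = 10.86 mm
Layer 550–300 hPa: Δp = 250 hPa = 25000 Pa, q̄ = 0.00109 kg/kg → 0.00109 × 25000 / 9.8 = 2.78 mm
PW = 5.94 + 10.86 + 2.78 = 19.58 ≈ 19.6 mm.

PW ≈ 19.6 mm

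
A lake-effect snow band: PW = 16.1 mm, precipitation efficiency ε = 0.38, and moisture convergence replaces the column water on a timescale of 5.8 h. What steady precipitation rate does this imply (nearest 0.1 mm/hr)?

Each overturning extracts ε × PW = 0.38 × 16.1 = 6.118 mm.
Rate = ε·PW / τ = 6.118 / 5.8 h = 1.1 mm/hr.

R ≈ 1.1 mm/hr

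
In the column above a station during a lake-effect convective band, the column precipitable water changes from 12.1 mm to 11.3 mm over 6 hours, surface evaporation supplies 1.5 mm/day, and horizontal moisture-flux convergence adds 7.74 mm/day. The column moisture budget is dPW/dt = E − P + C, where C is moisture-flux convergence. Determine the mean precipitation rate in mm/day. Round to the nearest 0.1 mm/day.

P ≈ 12.4 mm/day

dPW/dt = (11.3 − 12.1) mm / (6/24 day) = -3.200 mm/day.
P = E + C − dPW/dt = 1.5 + (7.74) − (-3.200) = 12.4 mm/day.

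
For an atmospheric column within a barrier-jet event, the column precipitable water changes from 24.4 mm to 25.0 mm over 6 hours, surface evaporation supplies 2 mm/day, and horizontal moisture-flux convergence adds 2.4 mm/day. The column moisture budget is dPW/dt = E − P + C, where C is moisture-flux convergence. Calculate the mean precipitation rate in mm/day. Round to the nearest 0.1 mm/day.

dPW/dt = (25.0 − 24.4) mm / (6/24 day) = +2.400 mm/day.
P = E + C − dPW/dt = 2 + (2.4) − (+2.400) = 2.0 mm/day.

P ≈ 2.0 mm/day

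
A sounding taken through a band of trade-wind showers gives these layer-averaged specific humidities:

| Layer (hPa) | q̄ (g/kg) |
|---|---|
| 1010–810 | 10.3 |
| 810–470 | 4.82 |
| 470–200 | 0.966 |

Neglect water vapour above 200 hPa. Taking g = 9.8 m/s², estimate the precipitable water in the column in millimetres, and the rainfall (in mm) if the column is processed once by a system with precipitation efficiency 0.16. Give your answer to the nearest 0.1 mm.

PW ≈ 40.4 mm; rainfall ≈ 6.5 mm

Precipitable water is the column-integrated vapour mass per unit area: PW = (1/g) Σ q̄ Δp, with q in kg/kg and Δp in Pa (1 kg/m² of water = 1 mm).
Layer 1010–810 hPa: Δp = 200 hPa = 20000 Pa, q̄ = 0.0103 kg/kg → 0.0103 × 20000 / 9.8 = 21.02 mm
Layer 810–470 hPa: Δp = 340 hPa = 34000 Pa, q̄ = 0.00482 kg/kg → 0.00482 × 34000 / 9.8 = 16.72 mm
Layer 470–200 hPa: Δp = 270 hPa = 27000 Pa, q̄ = 0.000966 kg/kg → 0.000966 × 27000 / 9.8 = 2.66 mm
PW = 21.02 + 16.72 + 2.66 = 40.40 ≈ 40.4 mm.
Rainfall = ε × PW = 0.16 × 40.4 = 6.5 mm.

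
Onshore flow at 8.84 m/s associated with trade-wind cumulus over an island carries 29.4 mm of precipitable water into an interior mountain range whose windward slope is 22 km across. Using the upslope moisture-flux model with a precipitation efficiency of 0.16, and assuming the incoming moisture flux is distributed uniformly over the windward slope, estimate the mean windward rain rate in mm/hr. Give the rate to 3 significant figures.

Incoming column moisture flux per unit ridge length: F = V × PW = 8.84 × 29.4 = 259.896 mm·m/s.
Spread over the 22 km slope with efficiency ε = 0.16: R = ε·F/W = 0.16 × 259.896 / 22000 m = 1.890e-03 mm/s.
R = 1.890e-03 × 3600 = 6.80 mm/hr.

R ≈ 6.80 mm/hr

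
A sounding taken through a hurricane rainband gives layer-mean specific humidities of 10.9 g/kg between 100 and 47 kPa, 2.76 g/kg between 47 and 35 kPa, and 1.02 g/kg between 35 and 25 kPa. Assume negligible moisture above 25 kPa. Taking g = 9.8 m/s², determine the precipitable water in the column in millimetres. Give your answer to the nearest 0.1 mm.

PW ≈ 63.4 mm

Precipitable water is the column-integrated vapour mass per unit area: PW = (1/g) Σ q̄ Δp, with q in kg/kg and Δp in Pa (1 kg/m² of water = 1 mm).
Layer 100–47 kPa: Δp = 530 hPa = 53000 Pa, q̄ = 0.0109 kg/kg → 0.0109 × 53000 / 9.8 = 58.95 mm
Layer 47–35 kPa: Δp = 120 hPa = 12000 Pa, q̄ = 0.00276 kg/kg → 0.00276 × 12000 / 9.8 = 3.38 mm
Layer 35–25 kPa: Δp = 100 hPa = 10000 Pa, q̄ = 0.00102 kg/kg → 0.00102 × 10000 / 9.8 = 1.04 mm
PW = 58.95 + 3.38 + 1.04 = 63.37 ≈ 63.4 mm.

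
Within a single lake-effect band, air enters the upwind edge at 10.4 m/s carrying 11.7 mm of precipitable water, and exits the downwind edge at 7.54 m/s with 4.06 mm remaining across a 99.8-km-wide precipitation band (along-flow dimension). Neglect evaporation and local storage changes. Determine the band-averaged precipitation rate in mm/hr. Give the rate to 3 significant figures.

R ≈ 3.29 mm/hr

Column moisture flux per unit crosswind length is F = V × PW.
Inflow: F_in = 10.4 × 11.7 = 121.68 mm·m/s
Outflow: F_out = 7.54 × 4.06 = 30.6124 mm·m/s
Steady-state rate R = (F_in − F_out)/L = (121.68 − 30.6124) / 99800 m = 9.125e-04 mm/s.
R = 9.125e-04 × 3600 = 3.29 mm/hr.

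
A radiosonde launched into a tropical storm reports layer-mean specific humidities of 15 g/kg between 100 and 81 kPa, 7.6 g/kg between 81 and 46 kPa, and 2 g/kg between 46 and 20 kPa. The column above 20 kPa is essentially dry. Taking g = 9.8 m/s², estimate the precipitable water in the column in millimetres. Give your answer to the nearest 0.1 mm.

Precipitable water is the column-integrated vapour mass per unit area: PW = (1/g) Σ q̄ Δp, with q in kg/kg and Δp in Pa (1 kg/m² of water = 1 mm).
Layer 100–81 kPa: Δp = 190 hPa = 19000 Pa, q̄ = 0.015 kg/kg → 0.015 × 19000 / 9.8 = 29.08 mm
Layer 81–46 kPa: Δp = 350 hPa = 35000 Pa, q̄ = 0.0076 kg/kg → 0.0076 × 35000 / 9.8 = 27.14 mm
Layer 46–20 kPa: Δp = 260 hPa = 26000 Pa, q̄ = 0.002 kg/kg → 0.002 × 26000 / 9.8 = 5.31 mm
PW = 29.08 + 27.14 + 5.31 = 61.53 ≈ 61.5 mm.

PW ≈ 61.5 mm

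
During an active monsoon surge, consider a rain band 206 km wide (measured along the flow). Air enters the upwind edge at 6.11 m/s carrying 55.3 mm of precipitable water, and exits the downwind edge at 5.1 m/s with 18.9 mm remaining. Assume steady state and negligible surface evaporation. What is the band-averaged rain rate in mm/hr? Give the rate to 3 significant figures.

Column moisture flux per unit crosswind length is F = V × PW.
Inflow: F_in = 6.11 × 55.3 = 337.883 mm·m/s
Outflow: F_out = 5.1 × 18.9 = 96.39 mm·m/s
Steady-state rate R = (F_in − F_out)/L = (337.883 − 96.39) / 206000 m = 1.172e-03 mm/s.
R = 1.172e-03 × 3600 = 4.22 mm/hr.

R ≈ 4.22 mm/hr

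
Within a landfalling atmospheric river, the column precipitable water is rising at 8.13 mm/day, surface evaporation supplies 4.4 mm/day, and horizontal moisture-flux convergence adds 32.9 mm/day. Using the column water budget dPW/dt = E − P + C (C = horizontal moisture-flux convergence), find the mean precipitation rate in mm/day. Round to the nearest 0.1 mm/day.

dPW/dt = +8.13 mm/day.
P = E + C − dPW/dt = 4.4 + (32.9) − (+8.13) = 29.2 mm/day.

P ≈ 29.2 mm/day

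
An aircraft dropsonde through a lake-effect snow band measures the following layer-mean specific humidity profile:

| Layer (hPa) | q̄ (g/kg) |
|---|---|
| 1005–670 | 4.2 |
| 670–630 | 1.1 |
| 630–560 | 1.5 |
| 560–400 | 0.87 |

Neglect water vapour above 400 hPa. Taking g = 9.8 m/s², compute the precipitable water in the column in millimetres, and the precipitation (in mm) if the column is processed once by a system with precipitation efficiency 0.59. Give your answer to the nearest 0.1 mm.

Precipitable water is the column-integrated vapour mass per unit area: PW = (1/g) Σ q̄ Δp, with q in kg/kg and Δp in Pa (1 kg/m² of water = 1 mm).
Layer 1005–670 hPa: Δp = 335 hPa = 33500 Pa, q̄ = 0.0042 kg/kg → 0.0042 × 33500 / 9.8 = 14.36 mm
Layer 670–630 hPa: Δp = 40 hPa = 4000 Pa, q̄ = 0.0011 kg/kg → 0.0011 × 4000 / 9.8 = 0.45 mm
Layer 630–560 hPa: Δp = 70 hPa = 7000 Pa, q̄ = 0.0015 kg/kg → 0.0015 × 7000 / 9.8 = 1.07 mm
Layer 560–400 hPa: Δp = 160 hPa = 16000 Pa, q̄ = 0.00087 kg/kg → 0.00087 × 16000 / 9.8 = 1.42 mm
PW = 14.36 + 0.45 + 1.07 + 1.42 = 17.30 ≈ 17.3 mm.
Precipitation = ε × PW = 0.59 × 17.3 = 10.2 mm.

PW ≈ 17.3 mm; precipitation ≈ 10.2 mm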